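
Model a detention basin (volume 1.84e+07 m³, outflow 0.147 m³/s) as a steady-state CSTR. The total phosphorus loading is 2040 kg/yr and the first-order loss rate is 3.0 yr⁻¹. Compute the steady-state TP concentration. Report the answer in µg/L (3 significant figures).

34.1 µg/L

Outflow Q = 0.147 m³/s × 3.156e+07 s/yr = 4.639e+06 m³/yr.
Steady-state CSTR mass balance: W = Q·C + k·V·C, so C = W/(Q + kV).
Q + kV = 4.639e+06 + 3.0·1.84e+07 = 5.984e+07 m³/yr.
C = 2040/5.984e+07 = 3.409e-05 kg/m³ = 0.03409 mg/L = 34.09 µg/L.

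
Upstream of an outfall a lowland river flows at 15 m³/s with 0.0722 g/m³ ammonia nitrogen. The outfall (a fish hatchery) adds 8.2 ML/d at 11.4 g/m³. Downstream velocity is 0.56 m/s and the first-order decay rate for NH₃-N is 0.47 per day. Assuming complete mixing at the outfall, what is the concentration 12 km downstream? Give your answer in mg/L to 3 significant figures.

0.128 mg/L

8.2 ML/d = 0.09491 m³/s.
After complete mixing, C₀ = (0.09491·11.4 + 15·0.0722) / 15.09 = 0.1434 mg/L.
Travel time t = 1.2e+04 m / 0.56 m/s = 2.143e+04 s = 0.248 d.
C = 0.1434·exp(−0.47·0.248) = 0.1434·0.89 = 0.1276 mg/L.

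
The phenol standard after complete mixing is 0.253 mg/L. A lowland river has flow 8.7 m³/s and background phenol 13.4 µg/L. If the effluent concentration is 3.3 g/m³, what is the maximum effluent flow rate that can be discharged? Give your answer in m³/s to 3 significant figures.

13.4 µg/L = 0.0134 mg/L.
Mass balance at complete mixing: C_std·(Q_w + Q_r) = Q_w·C_e + Q_r·C_b.
Rearranging, Q_w = Q_r·(C_std − C_b)/(C_e − C_std) = 8.7·(0.253 − 0.0134) / (3.3 − 0.253) = 0.6841 m³/s.

0.684 m³/s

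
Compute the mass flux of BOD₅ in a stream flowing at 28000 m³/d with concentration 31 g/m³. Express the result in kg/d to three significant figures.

28000 m³/d = 0.3241 m³/s.
Mass flux = Q·C = 0.3241 m³/s × 31 g/m³ = 10.05 g/s.
= 10.05 g/s × 86.4 = 868 kg/d.

868 kg/d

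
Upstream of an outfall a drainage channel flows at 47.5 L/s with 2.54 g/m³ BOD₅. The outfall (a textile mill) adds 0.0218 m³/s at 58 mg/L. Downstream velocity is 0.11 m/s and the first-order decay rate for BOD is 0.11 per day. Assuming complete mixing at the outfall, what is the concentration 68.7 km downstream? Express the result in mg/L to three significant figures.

9.02 mg/L

47.5 L/s = 0.0475 m³/s.
After complete mixing, C₀ = (0.0218·58 + 0.0475·2.54) / 0.0693 = 19.99 mg/L.
Travel time t = 6.87e+04 m / 0.11 m/s = 6.245e+05 s = 7.229 d.
C = 19.99·exp(−0.11·7.229) = 19.99·0.4515 = 9.024 mg/L.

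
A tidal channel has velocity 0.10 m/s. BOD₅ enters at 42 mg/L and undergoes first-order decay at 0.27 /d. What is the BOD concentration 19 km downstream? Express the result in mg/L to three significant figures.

23.2 mg/L

Travel time t = 19 km / 0.10 m/s = 1.9e+04/0.10 = 1.9e+05 s = 2.199 d.
First-order decay: C = 42·exp(−0.27·2.199) = 42·0.5523 = 23.19 mg/L.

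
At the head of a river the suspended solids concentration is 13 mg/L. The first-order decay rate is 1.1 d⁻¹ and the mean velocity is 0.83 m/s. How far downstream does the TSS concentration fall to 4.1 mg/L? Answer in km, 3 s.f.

75.2 km

From C = C₀·e^(−kt), t = ln(C₀/C)/k = ln(13/4.1)/1.1 = 1.154/1.1 = 1.049 d.
Distance = v·t = 0.83 m/s × 9.064e+04 s = 7.523e+04 m = 75.23 km.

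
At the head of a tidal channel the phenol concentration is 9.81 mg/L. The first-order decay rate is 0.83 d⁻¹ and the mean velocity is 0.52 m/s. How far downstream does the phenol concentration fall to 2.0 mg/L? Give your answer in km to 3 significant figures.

86.1 km

From C = C₀·e^(−kt), t = ln(C₀/C)/k = ln(9.81/2.0)/0.83 = 1.59/0.83 = 1.916 d.
Distance = v·t = 0.52 m/s × 1.655e+05 s = 8.608e+04 m = 86.08 km.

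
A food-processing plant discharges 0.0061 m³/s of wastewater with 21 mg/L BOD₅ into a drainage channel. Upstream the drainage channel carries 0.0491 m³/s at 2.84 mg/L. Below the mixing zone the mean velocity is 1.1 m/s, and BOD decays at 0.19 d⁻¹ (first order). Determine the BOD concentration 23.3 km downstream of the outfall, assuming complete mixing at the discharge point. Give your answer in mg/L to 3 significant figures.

After complete mixing, C₀ = (0.0061·21 + 0.0491·2.84) / 0.0552 = 4.847 mg/L.
Travel time t = 2.33e+04 m / 1.1 m/s = 2.118e+04 s = 0.2452 d.
C = 4.847·exp(−0.19·0.2452) = 4.847·0.9545 = 4.626 mg/L.

4.63 mg/L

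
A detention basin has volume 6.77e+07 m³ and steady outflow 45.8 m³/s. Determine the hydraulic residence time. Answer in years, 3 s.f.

0.0468 yr

Q = 45.8 m³/s × 3.156e+07 s/yr = 1.445e+09 m³/yr.
Hydraulic residence time τ = V/Q = 6.77e+07/1.445e+09 = 0.04684 yr.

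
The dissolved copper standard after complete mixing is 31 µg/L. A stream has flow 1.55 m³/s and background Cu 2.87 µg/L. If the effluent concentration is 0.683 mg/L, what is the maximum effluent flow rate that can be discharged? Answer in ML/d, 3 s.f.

2.87 µg/L = 0.00287 mg/L.
31 µg/L = 0.031 mg/L.
Mass balance at complete mixing: C_std·(Q_w + Q_r) = Q_w·C_e + Q_r·C_b.
Rearranging, Q_w = Q_r·(C_std − C_b)/(C_e − C_std) = 1.55·(0.031 − 0.00287) / (0.683 − 0.031) = 0.06687 m³/s.
= 5.778 ML/d.

5.78 ML/d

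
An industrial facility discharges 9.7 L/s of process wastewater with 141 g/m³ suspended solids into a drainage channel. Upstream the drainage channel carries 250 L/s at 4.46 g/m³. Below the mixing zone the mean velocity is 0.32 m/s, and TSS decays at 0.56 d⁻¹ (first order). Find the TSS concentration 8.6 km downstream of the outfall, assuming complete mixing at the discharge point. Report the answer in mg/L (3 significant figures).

9.7 L/s = 0.0097 m³/s.
250 L/s = 0.25 m³/s.
After complete mixing, C₀ = (0.0097·141 + 0.25·4.46) / 0.2597 = 9.56 mg/L.
Travel time t = 8600 m / 0.32 m/s = 2.688e+04 s = 0.3111 d.
C = 9.56·exp(−0.56·0.3111) = 9.56·0.8401 = 8.032 mg/L.

8.03 mg/L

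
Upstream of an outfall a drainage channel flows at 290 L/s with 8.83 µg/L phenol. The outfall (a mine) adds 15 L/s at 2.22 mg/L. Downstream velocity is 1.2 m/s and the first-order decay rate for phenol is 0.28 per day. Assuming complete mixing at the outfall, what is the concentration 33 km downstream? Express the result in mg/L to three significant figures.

0.108 mg/L

15 L/s = 0.015 m³/s.
290 L/s = 0.29 m³/s.
8.83 µg/L = 0.00883 mg/L.
After complete mixing, C₀ = (0.015·2.22 + 0.29·0.00883) / 0.305 = 0.1176 mg/L.
Travel time t = 3.3e+04 m / 1.2 m/s = 2.75e+04 s = 0.3183 d.
C = 0.1176·exp(−0.28·0.3183) = 0.1176·0.9147 = 0.1076 mg/L.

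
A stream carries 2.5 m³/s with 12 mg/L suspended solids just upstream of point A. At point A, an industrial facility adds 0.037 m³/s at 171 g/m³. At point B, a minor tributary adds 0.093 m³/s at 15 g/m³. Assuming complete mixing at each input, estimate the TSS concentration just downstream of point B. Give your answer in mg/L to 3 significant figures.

14.3 mg/L

After input A: C = (2.5·12 + 0.037·171) / 2.537 = 14.32 mg/L.
After input B: C = (2.537·14.32 + 0.093·15) / 2.63 = 14.34 mg/L.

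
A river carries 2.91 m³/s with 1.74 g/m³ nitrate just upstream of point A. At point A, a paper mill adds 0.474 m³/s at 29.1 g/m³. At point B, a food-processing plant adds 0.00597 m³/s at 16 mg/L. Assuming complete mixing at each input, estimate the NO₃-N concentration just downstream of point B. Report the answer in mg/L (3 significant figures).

After input A: C = (2.91·1.74 + 0.474·29.1) / 3.384 = 5.572 mg/L.
After input B: C = (3.384·5.572 + 0.00597·16) / 3.39 = 5.591 mg/L.

5.59 mg/L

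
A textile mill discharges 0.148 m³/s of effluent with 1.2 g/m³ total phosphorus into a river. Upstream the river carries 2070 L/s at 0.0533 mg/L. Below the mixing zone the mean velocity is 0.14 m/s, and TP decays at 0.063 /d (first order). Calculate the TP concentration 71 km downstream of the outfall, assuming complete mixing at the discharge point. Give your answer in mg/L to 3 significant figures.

2070 L/s = 2.07 m³/s.
After complete mixing, C₀ = (0.148·1.2 + 2.07·0.0533) / 2.218 = 0.1298 mg/L.
Travel time t = 7.1e+04 m / 0.14 m/s = 5.071e+05 s = 5.87 d.
C = 0.1298·exp(−0.063·5.87) = 0.1298·0.6909 = 0.08969 mg/L.

0.0897 mg/L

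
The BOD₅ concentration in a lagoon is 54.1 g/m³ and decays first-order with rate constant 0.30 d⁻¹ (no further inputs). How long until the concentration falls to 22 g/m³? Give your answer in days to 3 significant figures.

t = ln(C₀/C)/k = ln(54.1/22)/0.30 = 0.8998/0.30 = 2.999 d.

3.00 d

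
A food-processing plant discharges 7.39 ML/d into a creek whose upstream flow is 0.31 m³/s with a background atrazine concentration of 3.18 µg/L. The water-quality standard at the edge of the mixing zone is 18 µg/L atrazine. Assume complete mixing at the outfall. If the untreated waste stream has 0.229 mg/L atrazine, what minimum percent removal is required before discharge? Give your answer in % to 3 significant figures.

7.39 ML/d = 0.08553 m³/s.
3.18 µg/L = 0.00318 mg/L.
18 µg/L = 0.018 mg/L.
Mass balance: 0.018·0.3955 = 0.08553·Cₑ + 0.31·0.00318.
Cₑ = (0.00712 − 0.0009858) / 0.08553 = 0.07171 mg/L.
Required removal = 1 − 0.07171/0.229 = 68.68 %.

68.7 %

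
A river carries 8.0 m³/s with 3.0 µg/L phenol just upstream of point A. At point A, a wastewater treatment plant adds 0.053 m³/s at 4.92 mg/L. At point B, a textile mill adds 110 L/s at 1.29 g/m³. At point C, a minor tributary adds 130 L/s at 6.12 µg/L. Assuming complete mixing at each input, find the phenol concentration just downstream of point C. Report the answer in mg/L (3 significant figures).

3.0 µg/L = 0.003 mg/L.
After input A: C = (8·0.003 + 0.053·4.92) / 8.053 = 0.03536 mg/L.
110 L/s = 0.11 m³/s.
After input B: C = (8.053·0.03536 + 0.11·1.29) / 8.163 = 0.05227 mg/L.
130 L/s = 0.13 m³/s.
6.12 µg/L = 0.00612 mg/L.
After input C: C = (8.163·0.05227 + 0.13·0.00612) / 8.293 = 0.05154 mg/L.

0.0515 mg/L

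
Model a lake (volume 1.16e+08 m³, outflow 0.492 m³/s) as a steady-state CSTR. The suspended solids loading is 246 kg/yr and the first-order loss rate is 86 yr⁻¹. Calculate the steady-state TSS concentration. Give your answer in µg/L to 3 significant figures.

Outflow Q = 0.492 m³/s × 3.156e+07 s/yr = 1.553e+07 m³/yr.
Steady-state CSTR mass balance: W = Q·C + k·V·C, so C = W/(Q + kV).
Q + kV = 1.553e+07 + 86·1.16e+08 = 9.992e+09 m³/yr.
C = 246/9.992e+09 = 2.462e-08 kg/m³ = 2.462e-05 mg/L = 0.02462 µg/L.

0.0246 µg/L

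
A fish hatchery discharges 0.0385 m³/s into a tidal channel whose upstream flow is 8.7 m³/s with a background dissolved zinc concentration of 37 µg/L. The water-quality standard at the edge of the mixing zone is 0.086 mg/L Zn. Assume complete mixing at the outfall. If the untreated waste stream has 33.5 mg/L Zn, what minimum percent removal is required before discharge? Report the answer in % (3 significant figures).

66.7 %

37 µg/L = 0.037 mg/L.
Mass balance: 0.086·8.739 = 0.0385·Cₑ + 8.7·0.037.
Cₑ = (0.7515 − 0.3219) / 0.0385 = 11.16 mg/L.
Required removal = 1 − 11.16/33.5 = 66.69 %.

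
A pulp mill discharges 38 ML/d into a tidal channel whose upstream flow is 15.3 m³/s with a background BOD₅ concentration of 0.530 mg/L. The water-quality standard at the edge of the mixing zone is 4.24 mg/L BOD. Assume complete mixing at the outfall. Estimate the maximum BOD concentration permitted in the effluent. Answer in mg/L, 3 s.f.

38 ML/d = 0.4398 m³/s.
Mass balance: 4.24·15.74 = 0.4398·Cₑ + 15.3·0.53.
Cₑ = (66.74 − 8.109) / 0.4398 = 133.3 mg/L.

133 mg/L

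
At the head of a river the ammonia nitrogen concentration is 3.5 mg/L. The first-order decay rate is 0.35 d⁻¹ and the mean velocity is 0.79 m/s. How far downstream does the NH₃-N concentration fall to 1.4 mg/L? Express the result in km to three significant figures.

From C = C₀·e^(−kt), t = ln(C₀/C)/k = ln(3.5/1.4)/0.35 = 0.9163/0.35 = 2.618 d.
Distance = v·t = 0.79 m/s × 2.262e+05 s = 1.787e+05 m = 178.7 km.

179 km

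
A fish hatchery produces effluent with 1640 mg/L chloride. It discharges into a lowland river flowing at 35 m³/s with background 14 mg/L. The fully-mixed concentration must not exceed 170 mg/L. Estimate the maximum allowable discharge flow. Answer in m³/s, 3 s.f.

Mass balance at complete mixing: C_std·(Q_w + Q_r) = Q_w·C_e + Q_r·C_b.
Rearranging, Q_w = Q_r·(C_std − C_b)/(C_e − C_std) = 35·(170 − 14) / (1640 − 170) = 3.714 m³/s.

3.71 m³/s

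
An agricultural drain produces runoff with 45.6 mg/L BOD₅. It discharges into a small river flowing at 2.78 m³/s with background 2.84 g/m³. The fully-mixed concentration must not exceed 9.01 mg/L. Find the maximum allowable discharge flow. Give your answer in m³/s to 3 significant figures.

Mass balance at complete mixing: C_std·(Q_w + Q_r) = Q_w·C_e + Q_r·C_b.
Rearranging, Q_w = Q_r·(C_std − C_b)/(C_e − C_std) = 2.78·(9.01 − 2.84) / (45.6 − 9.01) = 0.4688 m³/s.

0.469 m³/s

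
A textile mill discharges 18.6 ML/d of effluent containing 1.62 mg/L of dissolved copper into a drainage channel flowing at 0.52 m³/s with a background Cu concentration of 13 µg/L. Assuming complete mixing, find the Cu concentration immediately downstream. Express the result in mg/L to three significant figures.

0.484 mg/L

18.6 ML/d = 0.2153 m³/s.
13 µg/L = 0.013 mg/L.
By mass balance at complete mixing, C = (0.2153·1.62 + 0.52·0.013) / (0.2153 + 0.52) = 0.3555/0.7353 = 0.4835 mg/L.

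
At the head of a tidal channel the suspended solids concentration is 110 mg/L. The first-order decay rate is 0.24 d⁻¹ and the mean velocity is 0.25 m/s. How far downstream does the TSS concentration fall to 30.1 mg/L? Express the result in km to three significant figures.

From C = C₀·e^(−kt), t = ln(C₀/C)/k = ln(110/30.1)/0.24 = 1.296/0.24 = 5.4 d.
Distance = v·t = 0.25 m/s × 4.665e+05 s = 1.166e+05 m = 116.6 km.

117 km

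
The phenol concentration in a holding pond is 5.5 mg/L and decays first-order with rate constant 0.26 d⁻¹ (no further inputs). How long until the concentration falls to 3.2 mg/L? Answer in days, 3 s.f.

2.08 d

t = ln(C₀/C)/k = ln(5.5/3.2)/0.26 = 0.5416/0.26 = 2.083 d.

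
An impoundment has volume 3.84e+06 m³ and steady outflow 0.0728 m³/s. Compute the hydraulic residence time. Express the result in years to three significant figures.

Q = 0.0728 m³/s × 3.156e+07 s/yr = 2.297e+06 m³/yr.
Hydraulic residence time τ = V/Q = 3.84e+06/2.297e+06 = 1.671 yr.

1.67 yr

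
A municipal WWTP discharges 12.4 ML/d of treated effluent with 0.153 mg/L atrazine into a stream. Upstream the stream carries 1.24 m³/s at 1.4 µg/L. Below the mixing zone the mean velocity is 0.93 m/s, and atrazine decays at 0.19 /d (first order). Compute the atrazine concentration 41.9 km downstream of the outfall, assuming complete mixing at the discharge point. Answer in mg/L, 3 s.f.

0.0155 mg/L

12.4 ML/d = 0.1435 m³/s.
1.4 µg/L = 0.0014 mg/L.
After complete mixing, C₀ = (0.1435·0.153 + 1.24·0.0014) / 1.384 = 0.01713 mg/L.
Travel time t = 4.19e+04 m / 0.93 m/s = 4.505e+04 s = 0.5215 d.
C = 0.01713·exp(−0.19·0.5215) = 0.01713·0.9057 = 0.01551 mg/L.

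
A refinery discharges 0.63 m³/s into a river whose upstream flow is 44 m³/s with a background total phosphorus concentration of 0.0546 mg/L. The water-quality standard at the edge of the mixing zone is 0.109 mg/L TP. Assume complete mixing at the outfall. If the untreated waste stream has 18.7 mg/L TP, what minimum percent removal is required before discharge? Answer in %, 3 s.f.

Mass balance: 0.109·44.63 = 0.63·Cₑ + 44·0.0546.
Cₑ = (4.865 − 2.402) / 0.63 = 3.908 mg/L.
Required removal = 1 − 3.908/18.7 = 79.1 %.

79.1 %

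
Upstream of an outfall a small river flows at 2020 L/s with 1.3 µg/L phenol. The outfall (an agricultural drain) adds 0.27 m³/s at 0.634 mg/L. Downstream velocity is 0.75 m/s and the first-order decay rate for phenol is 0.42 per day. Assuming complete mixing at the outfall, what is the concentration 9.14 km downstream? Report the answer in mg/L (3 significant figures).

0.0715 mg/L

2020 L/s = 2.02 m³/s.
1.3 µg/L = 0.0013 mg/L.
After complete mixing, C₀ = (0.27·0.634 + 2.02·0.0013) / 2.29 = 0.0759 mg/L.
Travel time t = 9140 m / 0.75 m/s = 1.219e+04 s = 0.141 d.
C = 0.0759·exp(−0.42·0.141) = 0.0759·0.9425 = 0.07153 mg/L.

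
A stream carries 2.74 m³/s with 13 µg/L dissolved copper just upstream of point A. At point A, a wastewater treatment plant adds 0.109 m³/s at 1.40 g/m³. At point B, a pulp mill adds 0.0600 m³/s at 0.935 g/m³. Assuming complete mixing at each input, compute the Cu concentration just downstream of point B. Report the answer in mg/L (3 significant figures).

13 µg/L = 0.013 mg/L.
After input A: C = (2.74·0.013 + 0.109·1.4) / 2.849 = 0.06607 mg/L.
After input B: C = (2.849·0.06607 + 0.06·0.935) / 2.909 = 0.08399 mg/L.

0.0840 mg/L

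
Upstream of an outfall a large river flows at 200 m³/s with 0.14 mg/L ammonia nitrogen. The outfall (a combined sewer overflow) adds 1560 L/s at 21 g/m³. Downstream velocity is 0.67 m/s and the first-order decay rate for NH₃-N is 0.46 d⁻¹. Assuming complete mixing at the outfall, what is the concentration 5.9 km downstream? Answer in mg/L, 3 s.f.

1560 L/s = 1.56 m³/s.
After complete mixing, C₀ = (1.56·21 + 200·0.14) / 201.6 = 0.3014 mg/L.
Travel time t = 5900 m / 0.67 m/s = 8806 s = 0.1019 d.
C = 0.3014·exp(−0.46·0.1019) = 0.3014·0.9542 = 0.2876 mg/L.

0.288 mg/L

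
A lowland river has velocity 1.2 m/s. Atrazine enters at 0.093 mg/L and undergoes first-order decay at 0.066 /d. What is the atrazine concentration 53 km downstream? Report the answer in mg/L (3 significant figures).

Travel time t = 53 km / 1.2 m/s = 5.3e+04/1.2 = 4.417e+04 s = 0.5112 d.
First-order decay: C = 0.093·exp(−0.066·0.5112) = 0.093·0.9668 = 0.08991 mg/L.

0.0899 mg/L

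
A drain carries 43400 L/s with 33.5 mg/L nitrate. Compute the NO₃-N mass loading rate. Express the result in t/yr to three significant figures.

43400 L/s = 43.4 m³/s.
Mass flux = Q·C = 43.4 m³/s × 33.5 g/m³ = 1454 g/s.
= 1454 g/s × 31.56 = 4.588e+04 t/yr.

45900 t/yr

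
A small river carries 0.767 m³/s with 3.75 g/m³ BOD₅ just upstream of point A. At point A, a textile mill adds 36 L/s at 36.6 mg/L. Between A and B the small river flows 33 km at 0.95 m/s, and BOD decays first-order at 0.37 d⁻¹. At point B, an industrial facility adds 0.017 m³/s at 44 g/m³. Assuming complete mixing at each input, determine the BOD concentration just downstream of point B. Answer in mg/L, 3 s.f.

36 L/s = 0.036 m³/s.
After input A: C = (0.767·3.75 + 0.036·36.6) / 0.803 = 5.223 mg/L.
Over the 33 km reach to input B (t = 3.474e+04 s = 0.402 d), decay gives C = 5.223·exp(−0.37·0.402) = 4.501 mg/L.
After input B: C = (0.803·4.501 + 0.017·44) / 0.82 = 5.32 mg/L.

5.32 mg/L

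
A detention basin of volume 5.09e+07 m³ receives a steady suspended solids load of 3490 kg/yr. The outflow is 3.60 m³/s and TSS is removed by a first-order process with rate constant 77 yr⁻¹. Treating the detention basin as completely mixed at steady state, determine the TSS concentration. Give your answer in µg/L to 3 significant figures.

Outflow Q = 3.60 m³/s × 3.156e+07 s/yr = 1.136e+08 m³/yr.
Steady-state CSTR mass balance: W = Q·C + k·V·C, so C = W/(Q + kV).
Q + kV = 1.136e+08 + 77·5.09e+07 = 4.033e+09 m³/yr.
C = 3490/4.033e+09 = 8.654e-07 kg/m³ = 0.0008654 mg/L = 0.8654 µg/L.

0.865 µg/L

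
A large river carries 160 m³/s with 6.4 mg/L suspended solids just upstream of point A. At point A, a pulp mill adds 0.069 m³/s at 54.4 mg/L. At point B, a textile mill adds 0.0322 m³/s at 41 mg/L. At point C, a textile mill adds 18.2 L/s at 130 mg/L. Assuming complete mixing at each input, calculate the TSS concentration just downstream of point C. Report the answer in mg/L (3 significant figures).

After input A: C = (160·6.4 + 0.069·54.4) / 160.1 = 6.421 mg/L.
After input B: C = (160.1·6.421 + 0.0322·41) / 160.1 = 6.428 mg/L.
18.2 L/s = 0.0182 m³/s.
After input C: C = (160.1·6.428 + 0.0182·130) / 160.1 = 6.442 mg/L.

6.44 mg/L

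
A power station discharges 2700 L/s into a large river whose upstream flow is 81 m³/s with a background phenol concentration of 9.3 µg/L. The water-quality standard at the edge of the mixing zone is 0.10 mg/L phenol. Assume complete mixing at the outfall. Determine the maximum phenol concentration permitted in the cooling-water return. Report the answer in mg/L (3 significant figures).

2700 L/s = 2.7 m³/s.
9.3 µg/L = 0.0093 mg/L.
Mass balance: 0.1·83.7 = 2.7·Cₑ + 81·0.0093.
Cₑ = (8.37 − 0.7533) / 2.7 = 2.821 mg/L.

2.82 mg/L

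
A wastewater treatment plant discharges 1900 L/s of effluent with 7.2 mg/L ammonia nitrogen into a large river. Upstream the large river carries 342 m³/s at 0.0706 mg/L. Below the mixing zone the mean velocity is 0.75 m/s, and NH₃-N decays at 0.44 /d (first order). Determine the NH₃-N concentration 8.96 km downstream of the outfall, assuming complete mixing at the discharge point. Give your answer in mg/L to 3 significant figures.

1900 L/s = 1.9 m³/s.
After complete mixing, C₀ = (1.9·7.2 + 342·0.0706) / 343.9 = 0.11 mg/L.
Travel time t = 8960 m / 0.75 m/s = 1.195e+04 s = 0.1383 d.
C = 0.11·exp(−0.44·0.1383) = 0.11·0.941 = 0.1035 mg/L.

0.103 mg/L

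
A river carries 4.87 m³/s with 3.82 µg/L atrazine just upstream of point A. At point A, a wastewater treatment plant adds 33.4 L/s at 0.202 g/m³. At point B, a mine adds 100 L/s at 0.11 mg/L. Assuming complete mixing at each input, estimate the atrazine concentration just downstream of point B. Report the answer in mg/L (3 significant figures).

3.82 µg/L = 0.00382 mg/L.
33.4 L/s = 0.0334 m³/s.
After input A: C = (4.87·0.00382 + 0.0334·0.202) / 4.903 = 0.00517 mg/L.
100 L/s = 0.1 m³/s.
After input B: C = (4.903·0.00517 + 0.1·0.11) / 5.003 = 0.007265 mg/L.

0.00727 mg/L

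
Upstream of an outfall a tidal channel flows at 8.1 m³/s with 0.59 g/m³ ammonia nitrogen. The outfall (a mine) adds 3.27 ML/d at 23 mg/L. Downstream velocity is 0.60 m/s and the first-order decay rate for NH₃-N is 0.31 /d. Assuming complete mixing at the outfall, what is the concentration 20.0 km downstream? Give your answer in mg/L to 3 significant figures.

3.27 ML/d = 0.03785 m³/s.
After complete mixing, C₀ = (0.03785·23 + 8.1·0.59) / 8.138 = 0.6942 mg/L.
Travel time t = 2e+04 m / 0.60 m/s = 3.333e+04 s = 0.3858 d.
C = 0.6942·exp(−0.31·0.3858) = 0.6942·0.8873 = 0.616 mg/L.

0.616 mg/L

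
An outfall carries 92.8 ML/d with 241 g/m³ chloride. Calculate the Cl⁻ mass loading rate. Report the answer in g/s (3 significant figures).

92.8 ML/d = 1.074 m³/s.
Mass flux = Q·C = 1.074 m³/s × 241 g/m³ = 258.9 g/s.

259 g/s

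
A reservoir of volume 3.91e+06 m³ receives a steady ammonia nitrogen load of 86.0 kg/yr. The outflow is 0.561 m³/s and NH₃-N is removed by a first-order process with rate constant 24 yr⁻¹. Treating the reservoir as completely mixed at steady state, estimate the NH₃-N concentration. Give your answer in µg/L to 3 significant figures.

0.771 µg/L

Outflow Q = 0.561 m³/s × 3.156e+07 s/yr = 1.77e+07 m³/yr.
Steady-state CSTR mass balance: W = Q·C + k·V·C, so C = W/(Q + kV).
Q + kV = 1.77e+07 + 24·3.91e+06 = 1.115e+08 m³/yr.
C = 86.0/1.115e+08 = 7.71e-07 kg/m³ = 0.000771 mg/L = 0.771 µg/L.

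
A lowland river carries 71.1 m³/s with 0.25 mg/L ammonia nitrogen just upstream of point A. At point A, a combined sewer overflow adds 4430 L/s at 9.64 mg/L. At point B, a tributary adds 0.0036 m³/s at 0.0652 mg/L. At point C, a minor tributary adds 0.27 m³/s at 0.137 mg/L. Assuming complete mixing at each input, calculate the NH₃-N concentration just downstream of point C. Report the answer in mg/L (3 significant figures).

0.798 mg/L

4430 L/s = 4.43 m³/s.
After input A: C = (71.1·0.25 + 4.43·9.64) / 75.53 = 0.8007 mg/L.
After input B: C = (75.53·0.8007 + 0.0036·0.0652) / 75.53 = 0.8007 mg/L.
After input C: C = (75.53·0.8007 + 0.27·0.137) / 75.8 = 0.7983 mg/L.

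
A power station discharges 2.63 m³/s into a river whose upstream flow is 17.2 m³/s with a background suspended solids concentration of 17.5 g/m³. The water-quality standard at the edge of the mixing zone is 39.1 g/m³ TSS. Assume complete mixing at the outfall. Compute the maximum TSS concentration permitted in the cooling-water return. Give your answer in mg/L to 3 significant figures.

Mass balance: 39.1·19.83 = 2.63·Cₑ + 17.2·17.5.
Cₑ = (775.4 − 301) / 2.63 = 180.4 mg/L.

180 mg/L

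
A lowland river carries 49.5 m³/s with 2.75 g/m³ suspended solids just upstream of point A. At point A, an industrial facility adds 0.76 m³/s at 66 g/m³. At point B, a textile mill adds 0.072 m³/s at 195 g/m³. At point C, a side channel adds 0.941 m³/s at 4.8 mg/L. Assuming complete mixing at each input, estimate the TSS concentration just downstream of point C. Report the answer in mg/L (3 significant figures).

4.00 mg/L

After input A: C = (49.5·2.75 + 0.76·66) / 50.26 = 3.706 mg/L.
After input B: C = (50.26·3.706 + 0.072·195) / 50.33 = 3.98 mg/L.
After input C: C = (50.33·3.98 + 0.941·4.8) / 51.27 = 3.995 mg/L.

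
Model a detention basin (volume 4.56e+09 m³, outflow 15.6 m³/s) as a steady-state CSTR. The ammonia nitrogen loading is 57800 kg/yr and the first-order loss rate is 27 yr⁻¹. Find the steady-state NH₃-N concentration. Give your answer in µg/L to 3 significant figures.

0.468 µg/L

Outflow Q = 15.6 m³/s × 3.156e+07 s/yr = 4.923e+08 m³/yr.
Steady-state CSTR mass balance: W = Q·C + k·V·C, so C = W/(Q + kV).
Q + kV = 4.923e+08 + 27·4.56e+09 = 1.236e+11 m³/yr.
C = 57800/1.236e+11 = 4.676e-07 kg/m³ = 0.0004676 mg/L = 0.4676 µg/L.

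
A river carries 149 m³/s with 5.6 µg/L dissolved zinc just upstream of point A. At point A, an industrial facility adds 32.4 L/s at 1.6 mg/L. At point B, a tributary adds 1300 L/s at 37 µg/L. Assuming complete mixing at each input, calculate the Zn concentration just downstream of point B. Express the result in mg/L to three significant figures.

0.00622 mg/L

5.6 µg/L = 0.0056 mg/L.
32.4 L/s = 0.0324 m³/s.
After input A: C = (149·0.0056 + 0.0324·1.6) / 149 = 0.005947 mg/L.
1300 L/s = 1.3 m³/s.
37 µg/L = 0.037 mg/L.
After input B: C = (149·0.005947 + 1.3·0.037) / 150.3 = 0.006215 mg/L.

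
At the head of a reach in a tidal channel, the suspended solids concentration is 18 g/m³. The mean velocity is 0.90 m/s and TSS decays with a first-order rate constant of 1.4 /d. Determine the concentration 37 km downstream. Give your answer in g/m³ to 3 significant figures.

Travel time t = 37 km / 0.90 m/s = 3.7e+04/0.90 = 4.111e+04 s = 0.4758 d.
First-order decay: C = 18·exp(−1.4·0.4758) = 18·0.5137 = 9.246 g/m³.

9.25 g/m³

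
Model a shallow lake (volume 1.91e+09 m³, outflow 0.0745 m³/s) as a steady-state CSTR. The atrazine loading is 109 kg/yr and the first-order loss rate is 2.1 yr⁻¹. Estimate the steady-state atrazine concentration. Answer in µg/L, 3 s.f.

0.0272 µg/L

Outflow Q = 0.0745 m³/s × 3.156e+07 s/yr = 2.351e+06 m³/yr.
Steady-state CSTR mass balance: W = Q·C + k·V·C, so C = W/(Q + kV).
Q + kV = 2.351e+06 + 2.1·1.91e+09 = 4.013e+09 m³/yr.
C = 109/4.013e+09 = 2.716e-08 kg/m³ = 2.716e-05 mg/L = 0.02716 µg/L.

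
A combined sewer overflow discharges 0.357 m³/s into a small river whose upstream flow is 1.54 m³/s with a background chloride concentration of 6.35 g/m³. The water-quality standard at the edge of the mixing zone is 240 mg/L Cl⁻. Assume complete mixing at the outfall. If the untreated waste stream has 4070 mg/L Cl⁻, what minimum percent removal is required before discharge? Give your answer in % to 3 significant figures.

69.3 %

Mass balance: 240·1.897 = 0.357·Cₑ + 1.54·6.35.
Cₑ = (455.3 − 9.779) / 0.357 = 1248 mg/L.
Required removal = 1 − 1248/4070 = 69.34 %.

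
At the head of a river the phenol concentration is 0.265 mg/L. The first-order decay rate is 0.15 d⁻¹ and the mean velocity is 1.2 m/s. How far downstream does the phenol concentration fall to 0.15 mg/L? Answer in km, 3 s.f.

393 km

From C = C₀·e^(−kt), t = ln(C₀/C)/k = ln(0.265/0.15)/0.15 = 0.5691/0.15 = 3.794 d.
Distance = v·t = 1.2 m/s × 3.278e+05 s = 3.934e+05 m = 393.4 km.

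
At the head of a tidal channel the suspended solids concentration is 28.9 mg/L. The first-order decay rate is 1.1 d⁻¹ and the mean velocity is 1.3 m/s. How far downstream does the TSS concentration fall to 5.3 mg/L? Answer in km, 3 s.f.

173 km

From C = C₀·e^(−kt), t = ln(C₀/C)/k = ln(28.9/5.3)/1.1 = 1.696/1.1 = 1.542 d.
Distance = v·t = 1.3 m/s × 1.332e+05 s = 1.732e+05 m = 173.2 km.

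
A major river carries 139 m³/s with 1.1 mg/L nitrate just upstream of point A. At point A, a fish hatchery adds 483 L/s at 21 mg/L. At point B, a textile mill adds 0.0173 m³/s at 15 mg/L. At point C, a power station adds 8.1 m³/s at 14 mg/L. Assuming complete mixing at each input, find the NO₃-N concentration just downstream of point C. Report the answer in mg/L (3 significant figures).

483 L/s = 0.483 m³/s.
After input A: C = (139·1.1 + 0.483·21) / 139.5 = 1.169 mg/L.
After input B: C = (139.5·1.169 + 0.0173·15) / 139.5 = 1.171 mg/L.
After input C: C = (139.5·1.171 + 8.1·14) / 147.6 = 1.875 mg/L.

1.87 mg/L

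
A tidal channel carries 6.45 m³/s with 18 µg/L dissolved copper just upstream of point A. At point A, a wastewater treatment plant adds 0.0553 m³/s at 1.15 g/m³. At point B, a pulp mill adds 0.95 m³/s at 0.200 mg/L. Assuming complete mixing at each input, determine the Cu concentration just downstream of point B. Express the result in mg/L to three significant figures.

18 µg/L = 0.018 mg/L.
After input A: C = (6.45·0.018 + 0.0553·1.15) / 6.505 = 0.02762 mg/L.
After input B: C = (6.505·0.02762 + 0.95·0.2) / 7.455 = 0.04959 mg/L.

0.0496 mg/L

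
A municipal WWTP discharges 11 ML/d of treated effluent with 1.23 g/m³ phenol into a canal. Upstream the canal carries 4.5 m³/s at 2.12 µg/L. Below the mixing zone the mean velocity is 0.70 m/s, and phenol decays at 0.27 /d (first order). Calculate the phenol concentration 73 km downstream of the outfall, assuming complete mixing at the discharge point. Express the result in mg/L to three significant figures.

11 ML/d = 0.1273 m³/s.
2.12 µg/L = 0.00212 mg/L.
After complete mixing, C₀ = (0.1273·1.23 + 4.5·0.00212) / 4.627 = 0.0359 mg/L.
Travel time t = 7.3e+04 m / 0.70 m/s = 1.043e+05 s = 1.207 d.
C = 0.0359·exp(−0.27·1.207) = 0.0359·0.7219 = 0.02592 mg/L.

0.0259 mg/L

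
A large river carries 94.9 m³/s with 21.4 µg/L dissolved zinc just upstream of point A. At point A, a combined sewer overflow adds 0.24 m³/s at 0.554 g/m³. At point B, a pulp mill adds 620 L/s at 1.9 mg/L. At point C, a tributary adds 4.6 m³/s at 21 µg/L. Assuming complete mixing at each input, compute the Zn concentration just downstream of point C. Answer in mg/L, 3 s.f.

0.0343 mg/L

21.4 µg/L = 0.0214 mg/L.
After input A: C = (94.9·0.0214 + 0.24·0.554) / 95.14 = 0.02274 mg/L.
620 L/s = 0.62 m³/s.
After input B: C = (95.14·0.02274 + 0.62·1.9) / 95.76 = 0.0349 mg/L.
21 µg/L = 0.021 mg/L.
After input C: C = (95.76·0.0349 + 4.6·0.021) / 100.4 = 0.03426 mg/L.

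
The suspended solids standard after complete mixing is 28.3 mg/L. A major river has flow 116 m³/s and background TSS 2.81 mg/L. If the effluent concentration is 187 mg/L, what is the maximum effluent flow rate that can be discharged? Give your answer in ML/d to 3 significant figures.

Mass balance at complete mixing: C_std·(Q_w + Q_r) = Q_w·C_e + Q_r·C_b.
Rearranging, Q_w = Q_r·(C_std − C_b)/(C_e − C_std) = 116·(28.3 − 2.81) / (187 − 28.3) = 18.63 m³/s.
= 1610 ML/d.

1610 ML/d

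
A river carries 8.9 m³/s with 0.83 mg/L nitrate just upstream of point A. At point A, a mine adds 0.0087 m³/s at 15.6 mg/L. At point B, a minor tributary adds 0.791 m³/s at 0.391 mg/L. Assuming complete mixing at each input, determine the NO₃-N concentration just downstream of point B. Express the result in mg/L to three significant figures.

After input A: C = (8.9·0.83 + 0.0087·15.6) / 8.909 = 0.8444 mg/L.
After input B: C = (8.909·0.8444 + 0.791·0.391) / 9.7 = 0.8074 mg/L.

0.807 mg/L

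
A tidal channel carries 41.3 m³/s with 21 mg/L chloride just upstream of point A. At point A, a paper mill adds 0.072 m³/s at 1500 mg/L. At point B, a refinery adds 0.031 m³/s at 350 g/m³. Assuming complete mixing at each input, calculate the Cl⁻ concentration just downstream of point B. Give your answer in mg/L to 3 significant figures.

23.8 mg/L

After input A: C = (41.3·21 + 0.072·1500) / 41.37 = 23.57 mg/L.
After input B: C = (41.37·23.57 + 0.031·350) / 41.4 = 23.82 mg/L.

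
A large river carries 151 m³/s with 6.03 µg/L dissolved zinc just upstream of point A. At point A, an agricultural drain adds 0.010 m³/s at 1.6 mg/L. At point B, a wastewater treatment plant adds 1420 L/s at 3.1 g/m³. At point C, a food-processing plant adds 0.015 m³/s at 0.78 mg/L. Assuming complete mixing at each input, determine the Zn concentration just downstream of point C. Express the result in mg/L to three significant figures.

0.0350 mg/L

6.03 µg/L = 0.00603 mg/L.
After input A: C = (151·0.00603 + 0.01·1.6) / 151 = 0.006136 mg/L.
1420 L/s = 1.42 m³/s.
After input B: C = (151·0.006136 + 1.42·3.1) / 152.4 = 0.03496 mg/L.
After input C: C = (152.4·0.03496 + 0.015·0.78) / 152.4 = 0.03503 mg/L.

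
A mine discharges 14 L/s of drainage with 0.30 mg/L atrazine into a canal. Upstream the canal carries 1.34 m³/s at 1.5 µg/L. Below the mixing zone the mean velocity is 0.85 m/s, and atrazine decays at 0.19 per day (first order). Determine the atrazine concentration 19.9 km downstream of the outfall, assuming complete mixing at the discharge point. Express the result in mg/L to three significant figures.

0.00436 mg/L

14 L/s = 0.014 m³/s.
1.5 µg/L = 0.0015 mg/L.
After complete mixing, C₀ = (0.014·0.3 + 1.34·0.0015) / 1.354 = 0.004586 mg/L.
Travel time t = 1.99e+04 m / 0.85 m/s = 2.341e+04 s = 0.271 d.
C = 0.004586·exp(−0.19·0.271) = 0.004586·0.9498 = 0.004356 mg/L.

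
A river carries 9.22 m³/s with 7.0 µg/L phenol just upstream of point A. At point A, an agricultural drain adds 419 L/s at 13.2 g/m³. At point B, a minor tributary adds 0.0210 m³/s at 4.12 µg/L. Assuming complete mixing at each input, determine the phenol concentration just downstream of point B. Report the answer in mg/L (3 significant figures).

7.0 µg/L = 0.007 mg/L.
419 L/s = 0.419 m³/s.
After input A: C = (9.22·0.007 + 0.419·13.2) / 9.639 = 0.5805 mg/L.
4.12 µg/L = 0.00412 mg/L.
After input B: C = (9.639·0.5805 + 0.021·0.00412) / 9.66 = 0.5792 mg/L.

0.579 mg/L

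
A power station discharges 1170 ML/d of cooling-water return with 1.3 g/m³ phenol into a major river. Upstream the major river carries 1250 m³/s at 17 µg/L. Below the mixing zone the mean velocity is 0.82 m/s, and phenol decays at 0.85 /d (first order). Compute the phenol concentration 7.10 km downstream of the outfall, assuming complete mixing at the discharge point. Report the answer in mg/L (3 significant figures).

1170 ML/d = 13.54 m³/s.
17 µg/L = 0.017 mg/L.
After complete mixing, C₀ = (13.54·1.3 + 1250·0.017) / 1264 = 0.03075 mg/L.
Travel time t = 7100 m / 0.82 m/s = 8659 s = 0.1002 d.
C = 0.03075·exp(−0.85·0.1002) = 0.03075·0.9183 = 0.02824 mg/L.

0.0282 mg/L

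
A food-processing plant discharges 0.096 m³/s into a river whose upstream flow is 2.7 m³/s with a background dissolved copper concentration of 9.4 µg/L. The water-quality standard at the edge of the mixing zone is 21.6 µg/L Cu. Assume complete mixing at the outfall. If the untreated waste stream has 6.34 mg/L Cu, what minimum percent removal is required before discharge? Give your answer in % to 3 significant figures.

94.2 %

9.4 µg/L = 0.0094 mg/L.
21.6 µg/L = 0.0216 mg/L.
Mass balance: 0.0216·2.796 = 0.096·Cₑ + 2.7·0.0094.
Cₑ = (0.06039 − 0.02538) / 0.096 = 0.3647 mg/L.
Required removal = 1 − 0.3647/6.34 = 94.25 %.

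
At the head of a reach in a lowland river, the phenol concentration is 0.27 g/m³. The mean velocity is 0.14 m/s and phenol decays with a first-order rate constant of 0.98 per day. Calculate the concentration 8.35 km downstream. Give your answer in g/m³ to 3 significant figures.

0.137 g/m³

Travel time t = 8.35 km / 0.14 m/s = 8350/0.14 = 5.964e+04 s = 0.6903 d.
First-order decay: C = 0.27·exp(−0.98·0.6903) = 0.27·0.5084 = 0.1373 g/m³.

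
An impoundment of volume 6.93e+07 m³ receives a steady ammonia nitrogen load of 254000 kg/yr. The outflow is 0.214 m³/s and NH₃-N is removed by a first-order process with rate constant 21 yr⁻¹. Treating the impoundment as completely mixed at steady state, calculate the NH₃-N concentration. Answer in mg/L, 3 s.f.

Outflow Q = 0.214 m³/s × 3.156e+07 s/yr = 6.753e+06 m³/yr.
Steady-state CSTR mass balance: W = Q·C + k·V·C, so C = W/(Q + kV).
Q + kV = 6.753e+06 + 21·6.93e+07 = 1.462e+09 m³/yr.
C = 254000/1.462e+09 = 0.0001737 kg/m³ = 0.1737 mg/L.

0.174 mg/L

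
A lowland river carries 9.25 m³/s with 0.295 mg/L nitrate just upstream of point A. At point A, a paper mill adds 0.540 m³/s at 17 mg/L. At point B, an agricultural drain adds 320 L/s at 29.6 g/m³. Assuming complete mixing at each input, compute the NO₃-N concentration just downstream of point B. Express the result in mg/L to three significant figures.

After input A: C = (9.25·0.295 + 0.54·17) / 9.79 = 1.216 mg/L.
320 L/s = 0.32 m³/s.
After input B: C = (9.79·1.216 + 0.32·29.6) / 10.11 = 2.115 mg/L.

2.11 mg/L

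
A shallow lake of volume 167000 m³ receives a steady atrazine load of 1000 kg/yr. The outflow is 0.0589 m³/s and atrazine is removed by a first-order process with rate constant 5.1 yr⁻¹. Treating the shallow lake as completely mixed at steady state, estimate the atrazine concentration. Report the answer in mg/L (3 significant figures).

Outflow Q = 0.0589 m³/s × 3.156e+07 s/yr = 1.859e+06 m³/yr.
Steady-state CSTR mass balance: W = Q·C + k·V·C, so C = W/(Q + kV).
Q + kV = 1.859e+06 + 5.1·167000 = 2.71e+06 m³/yr.
C = 1000/2.71e+06 = 0.0003689 kg/m³ = 0.3689 mg/L.

0.369 mg/L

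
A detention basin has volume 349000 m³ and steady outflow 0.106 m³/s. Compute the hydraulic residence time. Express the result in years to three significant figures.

0.104 yr

Q = 0.106 m³/s × 3.156e+07 s/yr = 3.345e+06 m³/yr.
Hydraulic residence time τ = V/Q = 349000/3.345e+06 = 0.1043 yr.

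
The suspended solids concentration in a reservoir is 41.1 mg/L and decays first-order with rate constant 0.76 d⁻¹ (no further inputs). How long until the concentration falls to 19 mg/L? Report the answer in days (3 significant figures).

1.02 d

t = ln(C₀/C)/k = ln(41.1/19)/0.76 = 0.7716/0.76 = 1.015 d.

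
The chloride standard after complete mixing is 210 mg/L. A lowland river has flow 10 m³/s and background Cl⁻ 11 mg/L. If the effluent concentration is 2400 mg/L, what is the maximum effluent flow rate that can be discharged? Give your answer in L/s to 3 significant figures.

909 L/s

Mass balance at complete mixing: C_std·(Q_w + Q_r) = Q_w·C_e + Q_r·C_b.
Rearranging, Q_w = Q_r·(C_std − C_b)/(C_e − C_std) = 10·(210 − 11) / (2400 − 210) = 0.9087 m³/s.
= 908.7 L/s.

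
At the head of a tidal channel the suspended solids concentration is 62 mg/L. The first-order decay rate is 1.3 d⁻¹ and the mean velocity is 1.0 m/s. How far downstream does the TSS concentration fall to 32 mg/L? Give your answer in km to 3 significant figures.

44.0 km

From C = C₀·e^(−kt), t = ln(C₀/C)/k = ln(62/32)/1.3 = 0.6614/1.3 = 0.5088 d.
Distance = v·t = 1.0 m/s × 4.396e+04 s = 4.396e+04 m = 43.96 km.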